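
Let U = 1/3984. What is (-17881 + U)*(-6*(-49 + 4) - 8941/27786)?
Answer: -48527771141267/10063584 ≈ -4.8221e+6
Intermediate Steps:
U = 1/3984 ≈ 0.00025100
(-17881 + U)*(-6*(-49 + 4) - 8941/27786) = (-17881 + 1/3984)*(-6*(-49 + 4) - 8941/27786) = -71237903*(-6*(-45) - 8941*1/27786)/3984 = -71237903*(270 - 8941/27786)/3984 = -71237903/3984*7493279/27786 = -48527771141267/10063584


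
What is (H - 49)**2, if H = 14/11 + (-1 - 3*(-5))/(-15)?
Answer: 64464841/27225 ≈ 2367.9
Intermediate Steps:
H = 56/165 (H = 14*(1/11) + (-1 + 15)*(-1/15) = 14/11 + 14*(-1/15) = 14/11 - 14/15 = 56/165 ≈ 0.33939)
(H - 49)**2 = (56/165 - 49)**2 = (-8029/165)**2 = 64464841/27225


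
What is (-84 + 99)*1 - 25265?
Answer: -25250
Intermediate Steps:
(-84 + 99)*1 - 25265 = 15*1 - 25265 = 15 - 25265 = -25250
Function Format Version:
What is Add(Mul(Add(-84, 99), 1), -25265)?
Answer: -25250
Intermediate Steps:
Add(Mul(Add(-84, 99), 1), -25265) = Add(Mul(15, 1), -25265) = Add(15, -25265) = -25250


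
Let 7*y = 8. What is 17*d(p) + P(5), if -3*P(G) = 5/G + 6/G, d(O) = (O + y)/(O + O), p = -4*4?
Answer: 3007/420 ≈ 7.1595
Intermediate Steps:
p = -16
y = 8/7 (y = (1/7)*8 = 8/7 ≈ 1.1429)
d(O) = (8/7 + O)/(2*O) (d(O) = (O + 8/7)/(O + O) = (8/7 + O)/((2*O)) = (8/7 + O)*(1/(2*O)) = (8/7 + O)/(2*O))
P(G) = -11/(3*G) (P(G) = -(5/G + 6/G)/3 = -11/(3*G))
17*d(p) + P(5) = 17*((1/14)*(8 + 7*(-16))/(-16)) - 11/3/5 = 17*((1/14)*(-1/16)*(8 - 112)) - 11/3*1/5 = 17*((1/14)*(-1/16)*(-104)) - 11/15 = 17*(13/28) - 11/15 = 221/28 - 11/15 = 3007/420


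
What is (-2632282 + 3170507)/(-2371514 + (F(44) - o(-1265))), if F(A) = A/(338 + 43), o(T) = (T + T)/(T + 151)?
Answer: -22844098965/100655208799 ≈ -0.22695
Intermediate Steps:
o(T) = 2*T/(151 + T) (o(T) = (2*T)/(151 + T) = 2*T/(151 + T))
F(A) = A/381
(-2632282 + 3170507)/(-2371514 + (F(44) - o(-1265))) = (-2632282 + 3170507)/(-2371514 + ((1/381)*44 - 2*(-1265)/(151 - 1265))) = 538225/(-2371514 + (44/381 - 2*(-1265)/(-1114))) = 538225/(-2371514 + (44/381 - 2*(-1265)*(-1)/1114)) = 538225/(-2371514 + (44/381 - 1*1265/557)) = 538225/(-2371514 + (44/381 - 1265/557)) = 538225/(-2371514 - 457457/212217) = 538225/(-503276043995/212217) = 538225*(-212217/503276043995) = -22844098965/100655208799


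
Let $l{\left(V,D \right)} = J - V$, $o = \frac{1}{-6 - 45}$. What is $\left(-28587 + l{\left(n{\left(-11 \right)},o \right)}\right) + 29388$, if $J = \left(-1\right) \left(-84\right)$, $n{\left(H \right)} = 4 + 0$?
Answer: $881$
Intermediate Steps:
$n{\left(H \right)} = 4$
$o = - \frac{1}{51}$ ($o = \frac{1}{-51} = - \frac{1}{51} \approx -0.019608$)
$J = 84$
$l{\left(V,D \right)} = 84 - V$
$\left(-28587 + l{\left(n{\left(-11 \right)},o \right)}\right) + 29388 = \left(-28587 + \left(84 - 4\right)\right) + 29388 = \left(-28587 + 80\right) + 29388 = -28507 + 29388 = 881$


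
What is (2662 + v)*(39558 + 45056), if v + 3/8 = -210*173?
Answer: -11395263529/4 ≈ -2.8488e+9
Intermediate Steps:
v = -290643/8 (v = -3/8 - 210*173 = -3/8 - 36330 = -290643/8 ≈ -36330.)
(2662 + v)*(39558 + 45056) = (2662 - 290643/8)*(39558 + 45056) = -269347/8*84614 = -11395263529/4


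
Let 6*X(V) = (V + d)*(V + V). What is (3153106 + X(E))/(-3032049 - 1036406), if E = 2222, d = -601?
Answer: -2612236/2441073 ≈ -1.0701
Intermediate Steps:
X(V) = V*(-601 + V)/3 (X(V) = ((V - 601)*(V + V))/6 = ((-601 + V)*(2*V))/6 = (2*V*(-601 + V))/6 = V*(-601 + V)/3)
(3153106 + X(E))/(-3032049 - 1036406) = (3153106 + (⅓)*2222*(-601 + 2222))/(-3032049 - 1036406) = (3153106 + (⅓)*2222*1621)/(-4068455) = (3153106 + 3601862/3)*(-1/4068455) = (13061180/3)*(-1/4068455) = -2612236/2441073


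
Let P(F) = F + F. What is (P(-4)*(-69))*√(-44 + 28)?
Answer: 2208*I ≈ 2208.0*I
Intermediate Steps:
P(F) = 2*F
(P(-4)*(-69))*√(-44 + 28) = ((2*(-4))*(-69))*√(-44 + 28) = (-8*(-69))*√(-16) = 552*(4*I) = 2208*I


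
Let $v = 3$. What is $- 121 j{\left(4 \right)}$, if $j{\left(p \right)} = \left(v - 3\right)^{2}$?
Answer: $0$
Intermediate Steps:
$j{\left(p \right)} = 0$ ($j{\left(p \right)} = \left(3 - 3\right)^{2} = 0^{2} = 0$)
$- 121 j{\left(4 \right)} = \left(-121\right) 0 = 0$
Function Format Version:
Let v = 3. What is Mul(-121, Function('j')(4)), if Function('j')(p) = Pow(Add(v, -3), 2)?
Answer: 0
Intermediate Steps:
Function('j')(p) = 0 (Function('j')(p) = Pow(Add(3, -3), 2) = Pow(0, 2) = 0)
Mul(-121, Function('j')(4)) = Mul(-121, 0) = 0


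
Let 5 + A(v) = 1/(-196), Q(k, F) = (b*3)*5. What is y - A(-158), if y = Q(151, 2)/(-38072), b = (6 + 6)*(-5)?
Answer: 4690629/932764 ≈ 5.0287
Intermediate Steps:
b = -60 (b = 12*(-5) = -60)
Q(k, F) = -900 (Q(k, F) = -60*3*5 = -180*5 = -900)
A(v) = -981/196 (A(v) = -5 + 1/(-196) = -5 - 1/196 = -981/196)
y = 225/9518 (y = -900/(-38072) = -900*(-1/38072) = 225/9518 ≈ 0.023639)
y - A(-158) = 225/9518 - 1*(-981/196) = 225/9518 + 981/196 = 4690629/932764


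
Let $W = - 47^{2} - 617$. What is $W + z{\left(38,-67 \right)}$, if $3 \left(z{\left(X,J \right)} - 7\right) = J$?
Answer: $- \frac{8524}{3} \approx -2841.3$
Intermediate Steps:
$z{\left(X,J \right)} = 7 + \frac{J}{3}$
$W = -2826$ ($W = \left(-1\right) 2209 - 617 = -2209 - 617 = -2826$)
$W + z{\left(38,-67 \right)} = -2826 + \left(7 + \frac{1}{3} \left(-67\right)\right) = -2826 + \left(7 - \frac{67}{3}\right) = -2826 - \frac{46}{3} = - \frac{8524}{3}$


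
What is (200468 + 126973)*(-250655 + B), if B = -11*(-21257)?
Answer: -5510177148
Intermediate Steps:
B = 233827
(200468 + 126973)*(-250655 + B) = (200468 + 126973)*(-250655 + 233827) = 327441*(-16828) = -5510177148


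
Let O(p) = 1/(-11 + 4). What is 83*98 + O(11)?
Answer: 56937/7 ≈ 8133.9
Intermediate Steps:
O(p) = -⅐ (O(p) = 1/(-7) = -⅐)
83*98 + O(11) = 83*98 - ⅐ = 8134 - ⅐ = 56937/7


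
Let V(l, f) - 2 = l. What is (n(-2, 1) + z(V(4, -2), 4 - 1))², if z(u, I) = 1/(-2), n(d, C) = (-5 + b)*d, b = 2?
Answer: 121/4 ≈ 30.250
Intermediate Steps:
V(l, f) = 2 + l
n(d, C) = -3*d (n(d, C) = (-5 + 2)*d = -3*d)
z(u, I) = -½
(n(-2, 1) + z(V(4, -2), 4 - 1))² = (-3*(-2) - ½)² = (6 - ½)² = (11/2)² = 121/4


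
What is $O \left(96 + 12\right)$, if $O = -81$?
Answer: $-8748$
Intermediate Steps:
$O \left(96 + 12\right) = - 81 \left(96 + 12\right) = \left(-81\right) 108 = -8748$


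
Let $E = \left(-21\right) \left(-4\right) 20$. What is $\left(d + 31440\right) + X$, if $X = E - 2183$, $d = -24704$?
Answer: $6233$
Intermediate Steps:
$E = 1680$ ($E = 84 \cdot 20 = 1680$)
$X = -503$ ($X = 1680 - 2183 = -503$)
$\left(d + 31440\right) + X = \left(-24704 + 31440\right) - 503 = 6736 - 503 = 6233$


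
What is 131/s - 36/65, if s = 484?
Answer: -8909/31460 ≈ -0.28319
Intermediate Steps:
131/s - 36/65 = 131/484 - 36/65 = -8909/31460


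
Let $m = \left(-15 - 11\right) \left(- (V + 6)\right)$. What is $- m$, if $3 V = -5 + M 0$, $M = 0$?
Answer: $- \frac{338}{3} \approx -112.67$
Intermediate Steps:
$V = - \frac{5}{3}$ ($V = \frac{-5 + 0 \cdot 0}{3} = \frac{-5 + 0}{3} = \frac{1}{3} \left(-5\right) = - \frac{5}{3} \approx -1.6667$)
$m = \frac{338}{3}$ ($m = \left(-15 - 11\right) \left(- (- \frac{5}{3} + 6)\right) = - 26 \left(\left(-1\right) \frac{13}{3}\right) = \left(-26\right) \left(- \frac{13}{3}\right) = \frac{338}{3} \approx 112.67$)
$- m = \left(-1\right) \frac{338}{3} = - \frac{338}{3}$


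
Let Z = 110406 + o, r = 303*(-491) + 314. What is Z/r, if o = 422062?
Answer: -532468/148459 ≈ -3.5866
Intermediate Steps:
r = -148459 (r = -148773 + 314 = -148459)
Z = 532468 (Z = 110406 + 422062 = 532468)
Z/r = 532468/(-148459) = 532468*(-1/148459) = -532468/148459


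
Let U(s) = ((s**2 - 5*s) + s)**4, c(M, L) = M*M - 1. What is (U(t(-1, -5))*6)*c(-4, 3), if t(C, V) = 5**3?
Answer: 4710034006347656250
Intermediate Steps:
t(C, V) = 125
c(M, L) = -1 + M**2 (c(M, L) = M**2 - 1 = -1 + M**2)
U(s) = (s**2 - 4*s)**4
(U(t(-1, -5))*6)*c(-4, 3) = ((125**4*(-4 + 125)**4)*6)*(-1 + (-4)**2) = ((244140625*121**4)*6)*(-1 + 16) = ((244140625*214358881)*6)*15 = (52333711181640625*6)*15 = 314002267089843750*15 = 4710034006347656250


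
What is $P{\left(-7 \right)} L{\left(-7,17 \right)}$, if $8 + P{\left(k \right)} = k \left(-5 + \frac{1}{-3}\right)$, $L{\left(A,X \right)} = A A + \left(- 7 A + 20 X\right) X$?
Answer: $\frac{586256}{3} \approx 1.9542 \cdot 10^{5}$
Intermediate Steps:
$L{\left(A,X \right)} = A^{2} + X \left(- 7 A + 20 X\right)$
$P{\left(k \right)} = -8 - \frac{16 k}{3}$ ($P{\left(k \right)} = -8 + k \left(-5 + \frac{1}{-3}\right) = -8 + k \left(-5 - \frac{1}{3}\right) = -8 + k \left(- \frac{16}{3}\right) = -8 - \frac{16 k}{3}$)
$P{\left(-7 \right)} L{\left(-7,17 \right)} = \left(-8 - - \frac{112}{3}\right) \left(\left(-7\right)^{2} + 20 \cdot 17^{2} - \left(-49\right) 17\right) = \left(-8 + \frac{112}{3}\right) \left(49 + 20 \cdot 289 + 833\right) = \frac{88 \left(49 + 5780 + 833\right)}{3} = \frac{88}{3} \cdot 6662 = \frac{586256}{3}$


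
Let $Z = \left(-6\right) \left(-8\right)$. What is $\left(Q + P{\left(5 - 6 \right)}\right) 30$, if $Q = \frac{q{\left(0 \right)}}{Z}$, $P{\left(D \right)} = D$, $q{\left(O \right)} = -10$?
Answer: $- \frac{145}{4} \approx -36.25$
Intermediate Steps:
$Z = 48$
$Q = - \frac{5}{24}$ ($Q = - \frac{10}{48} = \left(-10\right) \frac{1}{48} = - \frac{5}{24} \approx -0.20833$)
$\left(Q + P{\left(5 - 6 \right)}\right) 30 = \left(- \frac{5}{24} + \left(5 - 6\right)\right) 30 = \left(- \frac{5}{24} - 1\right) 30 = \left(- \frac{29}{24}\right) 30 = - \frac{145}{4}$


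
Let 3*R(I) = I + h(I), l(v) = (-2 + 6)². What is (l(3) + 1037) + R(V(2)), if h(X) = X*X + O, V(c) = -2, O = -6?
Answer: 3155/3 ≈ 1051.7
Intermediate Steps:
l(v) = 16 (l(v) = 4² = 16)
h(X) = -6 + X² (h(X) = X*X - 6 = X² - 6 = -6 + X²)
R(I) = -2 + I/3 + I²/3 (R(I) = (I + (-6 + I²))/3 = (-6 + I + I²)/3 = -2 + I/3 + I²/3)
(l(3) + 1037) + R(V(2)) = (16 + 1037) + (-2 + (⅓)*(-2) + (⅓)*(-2)²) = 1053 + (-2 - ⅔ + (⅓)*4) = 1053 + (-2 - ⅔ + 4/3) = 1053 - 4/3 = 3155/3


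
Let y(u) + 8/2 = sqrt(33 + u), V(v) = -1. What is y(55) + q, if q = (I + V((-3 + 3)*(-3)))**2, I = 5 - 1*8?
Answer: 12 + 2*sqrt(22) ≈ 21.381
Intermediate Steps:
I = -3 (I = 5 - 8 = -3)
y(u) = -4 + sqrt(33 + u)
q = 16 (q = (-3 - 1)**2 = (-4)**2 = 16)
y(55) + q = (-4 + sqrt(33 + 55)) + 16 = (-4 + sqrt(88)) + 16 = (-4 + 2*sqrt(22)) + 16 = 12 + 2*sqrt(22)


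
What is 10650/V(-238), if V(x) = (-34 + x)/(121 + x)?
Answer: 623025/136 ≈ 4581.1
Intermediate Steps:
V(x) = (-34 + x)/(121 + x)
10650/V(-238) = 10650/(((-34 - 238)/(121 - 238))) = 10650/((-272/(-117))) = 10650/((-1/117*(-272))) = 10650/(272/117) = 10650*(117/272) = 623025/136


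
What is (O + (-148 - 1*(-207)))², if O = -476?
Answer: 173889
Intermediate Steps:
(O + (-148 - 1*(-207)))² = (-476 + (-148 - 1*(-207)))² = (-476 + (-148 + 207))² = (-476 + 59)² = (-417)² = 173889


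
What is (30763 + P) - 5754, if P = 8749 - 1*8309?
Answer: 25449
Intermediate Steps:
P = 440 (P = 8749 - 8309 = 440)
(30763 + P) - 5754 = (30763 + 440) - 5754 = 31203 - 5754 = 25449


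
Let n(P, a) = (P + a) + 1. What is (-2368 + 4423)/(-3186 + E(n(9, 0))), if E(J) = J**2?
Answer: -2055/3086 ≈ -0.66591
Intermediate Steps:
n(P, a) = 1 + P + a
(-2368 + 4423)/(-3186 + E(n(9, 0))) = (-2368 + 4423)/(-3186 + (1 + 9 + 0)**2) = 2055/(-3186 + 10**2) = 2055/(-3186 + 100) = 2055/(-3086) = 2055*(-1/3086) = -2055/3086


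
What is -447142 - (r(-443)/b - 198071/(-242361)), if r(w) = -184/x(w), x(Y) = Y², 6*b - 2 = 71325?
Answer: -1516946991784478830315/3392533511090703 ≈ -4.4714e+5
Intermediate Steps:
b = 71327/6 (b = ⅓ + (⅙)*71325 = ⅓ + 23775/2 = 71327/6 ≈ 11888.)
r(w) = -184/w²
-447142 - (r(-443)/b - 198071/(-242361)) = -447142 - ((-184/(-443)²)/(71327/6) - 198071/(-242361)) = -447142 - (-184*1/196249*(6/71327) - 198071*(-1/242361)) = -447142 - (-184/196249*6/71327 + 198071/242361) = -447142 - (-1104/13997852423 + 198071/242361) = -447142 - 1*2772568359709489/3392533511090703 = -447142 - 2772568359709489/3392533511090703 = -1516946991784478830315/3392533511090703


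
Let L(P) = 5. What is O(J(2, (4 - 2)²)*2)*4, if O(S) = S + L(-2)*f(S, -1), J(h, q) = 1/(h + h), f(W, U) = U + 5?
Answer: 82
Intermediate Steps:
f(W, U) = 5 + U
J(h, q) = 1/(2*h)
O(S) = 20 + S (O(S) = S + 5*(5 - 1) = S + 5*4 = S + 20 = 20 + S)
O(J(2, (4 - 2)²)*2)*4 = (20 + ((½)/2)*2)*4 = (20 + ((½)*(½))*2)*4 = (20 + (¼)*2)*4 = (20 + ½)*4 = (41/2)*4 = 82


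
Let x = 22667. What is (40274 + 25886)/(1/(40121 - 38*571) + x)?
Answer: 609432840/208797071 ≈ 2.9188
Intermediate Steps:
(40274 + 25886)/(1/(40121 - 38*571) + x) = (40274 + 25886)/(1/(40121 - 38*571) + 22667) = 66160/(1/(40121 - 21698) + 22667) = 66160/(1/18423 + 22667) = 66160/(417594142/18423) = 66160*(18423/417594142) = 609432840/208797071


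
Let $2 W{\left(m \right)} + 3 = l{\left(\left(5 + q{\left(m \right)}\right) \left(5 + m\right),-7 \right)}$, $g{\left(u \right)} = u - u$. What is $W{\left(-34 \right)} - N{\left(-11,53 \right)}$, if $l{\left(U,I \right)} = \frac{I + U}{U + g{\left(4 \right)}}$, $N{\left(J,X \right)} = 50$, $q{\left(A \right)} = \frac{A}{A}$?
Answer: $- \frac{17741}{348} \approx -50.98$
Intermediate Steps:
$g{\left(u \right)} = 0$
$q{\left(A \right)} = 1$
$l{\left(U,I \right)} = \frac{I + U}{U}$ ($l{\left(U,I \right)} = \frac{I + U}{U + 0} = \frac{I + U}{U}$)
$W{\left(m \right)} = - \frac{3}{2} + \frac{23 + 6 m}{2 \left(30 + 6 m\right)}$ ($W{\left(m \right)} = - \frac{3}{2} + \frac{\frac{1}{\left(5 + 1\right) \left(5 + m\right)} \left(-7 + \left(5 + 1\right) \left(5 + m\right)\right)}{2} = - \frac{3}{2} + \frac{\frac{1}{6 \left(5 + m\right)} \left(-7 + 6 \left(5 + m\right)\right)}{2} = - \frac{3}{2} + \frac{\frac{1}{30 + 6 m} \left(-7 + \left(30 + 6 m\right)\right)}{2} = - \frac{3}{2} + \frac{\frac{1}{30 + 6 m} \left(23 + 6 m\right)}{2} = - \frac{3}{2} + \frac{23 + 6 m}{2 \left(30 + 6 m\right)}$)
$W{\left(-34 \right)} - N{\left(-11,53 \right)} = \frac{- \frac{67}{12} - -34}{5 - 34} - 50 = \frac{- \frac{67}{12} + 34}{-29} - 50 = \left(- \frac{1}{29}\right) \frac{341}{12} - 50 = - \frac{341}{348} - 50 = - \frac{17741}{348}$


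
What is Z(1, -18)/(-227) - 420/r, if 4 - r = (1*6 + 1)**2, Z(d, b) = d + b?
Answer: 6407/681 ≈ 9.4082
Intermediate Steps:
Z(d, b) = b + d
r = -45 (r = 4 - (1*6 + 1)**2 = 4 - (6 + 1)**2 = 4 - 1*7**2 = 4 - 1*49 = 4 - 49 = -45)
Z(1, -18)/(-227) - 420/r = (-18 + 1)/(-227) - 420/(-45) = -17*(-1/227) - 420*(-1/45) = 17/227 + 28/3 = 6407/681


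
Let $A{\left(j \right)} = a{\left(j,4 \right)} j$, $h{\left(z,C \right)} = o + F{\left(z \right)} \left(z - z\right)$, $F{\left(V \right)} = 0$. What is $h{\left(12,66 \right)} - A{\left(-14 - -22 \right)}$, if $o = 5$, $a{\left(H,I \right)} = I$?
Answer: $-27$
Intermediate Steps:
$h{\left(z,C \right)} = 5$ ($h{\left(z,C \right)} = 5 + 0 \left(z - z\right) = 5 + 0 \cdot 0 = 5 + 0 = 5$)
$A{\left(j \right)} = 4 j$
$h{\left(12,66 \right)} - A{\left(-14 - -22 \right)} = 5 - 4 \left(-14 - -22\right) = 5 - 4 \left(-14 + 22\right) = 5 - 4 \cdot 8 = 5 - 32 = -27$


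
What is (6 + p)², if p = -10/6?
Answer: 169/9 ≈ 18.778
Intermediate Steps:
p = -5/3 (p = -10*⅙ = -5/3 ≈ -1.6667)
(6 + p)² = (6 - 5/3)² = (13/3)² = 169/9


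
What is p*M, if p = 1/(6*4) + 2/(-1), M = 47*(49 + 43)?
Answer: -50807/6 ≈ -8467.8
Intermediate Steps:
M = 4324 (M = 47*92 = 4324)
p = -47/24 (p = 1/24 + 2*(-1) = 1*(1/24) - 2 = 1/24 - 2 = -47/24 ≈ -1.9583)
p*M = -47/24*4324 = -50807/6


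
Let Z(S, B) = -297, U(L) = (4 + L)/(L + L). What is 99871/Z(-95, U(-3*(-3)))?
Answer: -99871/297 ≈ -336.27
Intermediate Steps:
U(L) = (4 + L)/(2*L) (U(L) = (4 + L)/((2*L)) = (4 + L)*(1/(2*L)) = (4 + L)/(2*L))
99871/Z(-95, U(-3*(-3))) = 99871/(-297) = 99871*(-1/297) = -99871/297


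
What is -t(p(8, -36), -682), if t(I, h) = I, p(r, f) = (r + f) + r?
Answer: 20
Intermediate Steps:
p(r, f) = f + 2*r (p(r, f) = (f + r) + r = f + 2*r)
-t(p(8, -36), -682) = -(-36 + 2*8) = -(-36 + 16) = -1*(-20) = 20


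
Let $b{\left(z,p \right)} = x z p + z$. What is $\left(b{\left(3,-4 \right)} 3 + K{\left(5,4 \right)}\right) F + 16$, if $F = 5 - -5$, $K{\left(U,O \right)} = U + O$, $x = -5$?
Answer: $1996$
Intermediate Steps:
$b{\left(z,p \right)} = z - 5 p z$ ($b{\left(z,p \right)} = - 5 z p + z = - 5 p z + z = z - 5 p z$)
$K{\left(U,O \right)} = O + U$
$F = 10$ ($F = 5 + 5 = 10$)
$\left(b{\left(3,-4 \right)} 3 + K{\left(5,4 \right)}\right) F + 16 = \left(3 \left(1 - -20\right) 3 + \left(4 + 5\right)\right) 10 + 16 = \left(3 \left(1 + 20\right) 3 + 9\right) 10 + 16 = \left(3 \cdot 21 \cdot 3 + 9\right) 10 + 16 = \left(63 \cdot 3 + 9\right) 10 + 16 = \left(189 + 9\right) 10 + 16 = 198 \cdot 10 + 16 = 1980 + 16 = 1996$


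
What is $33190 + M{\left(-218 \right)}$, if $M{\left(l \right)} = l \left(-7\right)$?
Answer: $34716$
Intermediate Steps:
$M{\left(l \right)} = - 7 l$
$33190 + M{\left(-218 \right)} = 33190 - -1526 = 33190 + 1526 = 34716$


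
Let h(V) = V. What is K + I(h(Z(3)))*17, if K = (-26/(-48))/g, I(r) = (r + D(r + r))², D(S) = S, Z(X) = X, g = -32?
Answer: 1057523/768 ≈ 1377.0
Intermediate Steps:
I(r) = 9*r² (I(r) = (r + (r + r))² = (r + 2*r)² = (3*r)² = 9*r²)
K = -13/768 (K = -26/(-48)/(-32) = -26*(-1/48)*(-1/32) = (13/24)*(-1/32) = -13/768 ≈ -0.016927)
K + I(h(Z(3)))*17 = -13/768 + (9*3²)*17 = -13/768 + (9*9)*17 = -13/768 + 81*17 = -13/768 + 1377 = 1057523/768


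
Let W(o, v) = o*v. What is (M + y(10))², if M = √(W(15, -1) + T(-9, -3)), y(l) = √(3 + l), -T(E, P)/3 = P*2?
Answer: 16 + 2*√39 ≈ 28.490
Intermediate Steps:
T(E, P) = -6*P (T(E, P) = -3*P*2 = -6*P)
M = √3 (M = √(15*(-1) - 6*(-3)) = √(-15 + 18) = √3 ≈ 1.7320)
(M + y(10))² = (√3 + √(3 + 10))² = (√3 + √13)²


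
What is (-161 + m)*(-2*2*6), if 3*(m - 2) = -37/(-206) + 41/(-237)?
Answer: 93151084/24411 ≈ 3815.9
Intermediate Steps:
m = 293255/146466 (m = 2 + (-37/(-206) + 41/(-237))/3 = 2 + (-37*(-1/206) + 41*(-1/237))/3 = 2 + (37/206 - 41/237)/3 = 2 + (1/3)*(323/48822) = 2 + 323/146466 = 293255/146466 ≈ 2.0022)
(-161 + m)*(-2*2*6) = (-161 + 293255/146466)*(-2*2*6) = -(-46575542)*6/73233 = -23287771/146466*(-24) = 93151084/24411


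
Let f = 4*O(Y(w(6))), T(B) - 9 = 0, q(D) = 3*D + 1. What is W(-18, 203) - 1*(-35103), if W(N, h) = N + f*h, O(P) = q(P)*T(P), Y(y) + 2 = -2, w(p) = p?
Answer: -45303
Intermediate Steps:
Y(y) = -4 (Y(y) = -2 - 2 = -4)
q(D) = 1 + 3*D
T(B) = 9 (T(B) = 9 + 0 = 9)
O(P) = 9 + 27*P (O(P) = (1 + 3*P)*9 = 9 + 27*P)
f = -396 (f = 4*(9 + 27*(-4)) = 4*(9 - 108) = 4*(-99) = -396)
W(N, h) = N - 396*h
W(-18, 203) - 1*(-35103) = (-18 - 396*203) - 1*(-35103) = (-18 - 80388) + 35103 = -80406 + 35103 = -45303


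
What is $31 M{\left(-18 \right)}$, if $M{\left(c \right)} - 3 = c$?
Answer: $-465$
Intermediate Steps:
$M{\left(c \right)} = 3 + c$
$31 M{\left(-18 \right)} = 31 \left(3 - 18\right) = 31 \left(-15\right) = -465$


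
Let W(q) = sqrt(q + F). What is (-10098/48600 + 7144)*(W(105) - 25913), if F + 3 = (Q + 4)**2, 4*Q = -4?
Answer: -166605379069/900 + 6429413*sqrt(111)/900 ≈ -1.8504e+8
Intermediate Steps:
Q = -1 (Q = (1/4)*(-4) = -1)
F = 6 (F = -3 + (-1 + 4)**2 = -3 + 3**2 = -3 + 9 = 6)
W(q) = sqrt(6 + q) (W(q) = sqrt(q + 6) = sqrt(6 + q))
(-10098/48600 + 7144)*(W(105) - 25913) = (-10098/48600 + 7144)*(sqrt(6 + 105) - 25913) = (-10098*1/48600 + 7144)*(sqrt(111) - 25913) = (-187/900 + 7144)*(-25913 + sqrt(111)) = 6429413*(-25913 + sqrt(111))/900 = -166605379069/900 + 6429413*sqrt(111)/900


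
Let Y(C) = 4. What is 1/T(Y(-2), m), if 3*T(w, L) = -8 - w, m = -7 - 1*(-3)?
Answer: -1/4 ≈ -0.25000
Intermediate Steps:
m = -4 (m = -7 + 3 = -4)
T(w, L) = -8/3 - w/3 (T(w, L) = (-8 - w)/3 = -8/3 - w/3)
1/T(Y(-2), m) = 1/(-8/3 - 1/3*4) = 1/(-8/3 - 4/3) = 1/(-4) = -1/4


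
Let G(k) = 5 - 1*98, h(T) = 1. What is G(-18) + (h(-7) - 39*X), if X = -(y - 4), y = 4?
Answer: -92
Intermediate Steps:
X = 0 (X = -(4 - 4) = -1*0 = 0)
G(k) = -93 (G(k) = 5 - 98 = -93)
G(-18) + (h(-7) - 39*X) = -93 + (1 - 39*0) = -93 + (1 + 0) = -93 + 1 = -92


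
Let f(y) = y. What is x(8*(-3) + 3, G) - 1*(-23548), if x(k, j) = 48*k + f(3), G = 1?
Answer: 22543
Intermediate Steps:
x(k, j) = 3 + 48*k (x(k, j) = 48*k + 3 = 3 + 48*k)
x(8*(-3) + 3, G) - 1*(-23548) = (3 + 48*(8*(-3) + 3)) - 1*(-23548) = (3 + 48*(-24 + 3)) + 23548 = (3 + 48*(-21)) + 23548 = (3 - 1008) + 23548 = -1005 + 23548 = 22543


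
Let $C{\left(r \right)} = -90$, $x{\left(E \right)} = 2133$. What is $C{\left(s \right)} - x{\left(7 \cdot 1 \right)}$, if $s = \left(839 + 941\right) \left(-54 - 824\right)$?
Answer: $-2223$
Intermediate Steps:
$s = -1562840$ ($s = 1780 \left(-878\right) = -1562840$)
$C{\left(s \right)} - x{\left(7 \cdot 1 \right)} = -90 - 2133 = -2223$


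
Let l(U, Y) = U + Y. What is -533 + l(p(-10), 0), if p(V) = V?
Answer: -543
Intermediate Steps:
-533 + l(p(-10), 0) = -533 + (-10 + 0) = -533 - 10 = -543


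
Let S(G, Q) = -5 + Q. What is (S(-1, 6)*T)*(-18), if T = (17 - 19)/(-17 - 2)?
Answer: -36/19 ≈ -1.8947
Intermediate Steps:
T = 2/19 (T = -2/(-19) = -2*(-1/19) = 2/19 ≈ 0.10526)
(S(-1, 6)*T)*(-18) = ((-5 + 6)*(2/19))*(-18) = (1*(2/19))*(-18) = (2/19)*(-18) = -36/19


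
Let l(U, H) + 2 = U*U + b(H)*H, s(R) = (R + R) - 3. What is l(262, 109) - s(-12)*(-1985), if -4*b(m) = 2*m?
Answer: 18213/2 ≈ 9106.5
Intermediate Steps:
b(m) = -m/2
s(R) = -3 + 2*R (s(R) = 2*R - 3 = -3 + 2*R)
l(U, H) = -2 + U² - H²/2 (l(U, H) = -2 + (U*U + (-H/2)*H) = -2 + (U² - H²/2) = -2 + U² - H²/2)
l(262, 109) - s(-12)*(-1985) = (-2 + 262² - ½*109²) - (-3 + 2*(-12))*(-1985) = (-2 + 68644 - ½*11881) - (-3 - 24)*(-1985) = (-2 + 68644 - 11881/2) - (-27)*(-1985) = 125403/2 - 1*53595 = 125403/2 - 53595 = 18213/2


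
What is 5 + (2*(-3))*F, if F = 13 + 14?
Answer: -157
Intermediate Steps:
F = 27
5 + (2*(-3))*F = 5 + (2*(-3))*27 = 5 - 6*27 = 5 - 162 = -157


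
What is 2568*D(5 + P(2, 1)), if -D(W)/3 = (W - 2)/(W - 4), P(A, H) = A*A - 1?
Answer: -11556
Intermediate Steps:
P(A, H) = -1 + A**2 (P(A, H) = A**2 - 1 = -1 + A**2)
D(W) = -3*(-2 + W)/(-4 + W) (D(W) = -3*(W - 2)/(W - 4) = -3*(-2 + W)/(-4 + W))
2568*D(5 + P(2, 1)) = 2568*(3*(2 - (5 + (-1 + 2**2)))/(-4 + (5 + (-1 + 2**2)))) = 2568*(3*(2 - (5 + (-1 + 4)))/(-4 + (5 + (-1 + 4)))) = 2568*(3*(2 - (5 + 3))/(-4 + (5 + 3))) = 2568*(3*(2 - 1*8)/(-4 + 8)) = 2568*(3*(2 - 8)/4) = 2568*(3*(1/4)*(-6)) = 2568*(-9/2) = -11556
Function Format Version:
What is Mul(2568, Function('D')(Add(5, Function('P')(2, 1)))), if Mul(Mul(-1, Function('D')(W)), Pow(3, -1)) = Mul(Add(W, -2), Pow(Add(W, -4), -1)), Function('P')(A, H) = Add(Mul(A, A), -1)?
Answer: -11556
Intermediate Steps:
Function('P')(A, H) = Add(-1, Pow(A, 2)) (Function('P')(A, H) = Add(Pow(A, 2), -1) = Add(-1, Pow(A, 2)))
Function('D')(W) = Mul(-3, Pow(Add(-4, W), -1), Add(-2, W)) (Function('D')(W) = Mul(-3, Mul(Add(W, -2), Pow(Add(W, -4), -1))) = Mul(-3, Mul(Add(-2, W), Pow(Add(-4, W), -1))) = Mul(-3, Mul(Pow(Add(-4, W), -1), Add(-2, W))) = Mul(-3, Pow(Add(-4, W), -1), Add(-2, W)))
Mul(2568, Function('D')(Add(5, Function('P')(2, 1)))) = Mul(2568, Mul(3, Pow(Add(-4, Add(5, Add(-1, Pow(2, 2)))), -1), Add(2, Mul(-1, Add(5, Add(-1, Pow(2, 2))))))) = Mul(2568, Mul(3, Pow(Add(-4, Add(5, Add(-1, 4))), -1), Add(2, Mul(-1, Add(5, Add(-1, 4)))))) = Mul(2568, Mul(3, Pow(Add(-4, Add(5, 3)), -1), Add(2, Mul(-1, Add(5, 3))))) = Mul(2568, Mul(3, Pow(Add(-4, 8), -1), Add(2, Mul(-1, 8)))) = Mul(2568, Mul(3, Pow(4, -1), Add(2, -8))) = Mul(2568, Mul(3, Rational(1, 4), -6)) = Mul(2568, Rational(-9, 2)) = -11556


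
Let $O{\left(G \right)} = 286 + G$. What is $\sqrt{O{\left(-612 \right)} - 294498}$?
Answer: $2 i \sqrt{73706} \approx 542.98 i$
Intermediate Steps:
$\sqrt{O{\left(-612 \right)} - 294498} = \sqrt{\left(286 - 612\right) - 294498} = \sqrt{-326 - 294498} = \sqrt{-294824} = 2 i \sqrt{73706}$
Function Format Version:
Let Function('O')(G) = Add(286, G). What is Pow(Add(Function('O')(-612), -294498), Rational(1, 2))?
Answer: Mul(2, I, Pow(73706, Rational(1, 2))) ≈ Mul(542.98, I)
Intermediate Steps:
Pow(Add(Function('O')(-612), -294498), Rational(1, 2)) = Pow(Add(Add(286, -612), -294498), Rational(1, 2)) = Pow(Add(-326, -294498), Rational(1, 2)) = Pow(-294824, Rational(1, 2)) = Mul(2, I, Pow(73706, Rational(1, 2)))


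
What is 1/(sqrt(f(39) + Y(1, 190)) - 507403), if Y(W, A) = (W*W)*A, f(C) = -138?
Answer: -39031/19804446489 - 2*sqrt(13)/257457804357 ≈ -1.9708e-6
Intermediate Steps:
Y(W, A) = A*W**2 (Y(W, A) = W**2*A = A*W**2)
1/(sqrt(f(39) + Y(1, 190)) - 507403) = 1/(sqrt(-138 + 190*1**2) - 507403) = 1/(sqrt(-138 + 190*1) - 507403) = 1/(sqrt(-138 + 190) - 507403) = 1/(sqrt(52) - 507403) = 1/(2*sqrt(13) - 507403) = 1/(-507403 + 2*sqrt(13))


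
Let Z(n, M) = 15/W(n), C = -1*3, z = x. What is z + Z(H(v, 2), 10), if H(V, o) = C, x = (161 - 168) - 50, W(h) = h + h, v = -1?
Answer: -119/2 ≈ -59.500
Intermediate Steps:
W(h) = 2*h
x = -57 (x = -7 - 50 = -57)
z = -57
C = -3
H(V, o) = -3
Z(n, M) = 15/(2*n) (Z(n, M) = 15/((2*n)) = 15*(1/(2*n)) = 15/(2*n))
z + Z(H(v, 2), 10) = -57 + (15/2)/(-3) = -57 + (15/2)*(-1/3) = -57 - 5/2 = -119/2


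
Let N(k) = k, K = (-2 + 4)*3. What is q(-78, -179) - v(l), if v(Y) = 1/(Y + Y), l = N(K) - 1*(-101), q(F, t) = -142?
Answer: -30389/214 ≈ -142.00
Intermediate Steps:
K = 6 (K = 2*3 = 6)
l = 107 (l = 6 - 1*(-101) = 6 + 101 = 107)
v(Y) = 1/(2*Y)
q(-78, -179) - v(l) = -142 - 1/(2*107) = -142 - 1*1/214 = -142 - 1/214 = -30389/214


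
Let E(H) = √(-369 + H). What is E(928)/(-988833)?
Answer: -√559/988833 ≈ -2.3910e-5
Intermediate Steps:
E(928)/(-988833) = √(-369 + 928)/(-988833) = √559*(-1/988833) = -√559/988833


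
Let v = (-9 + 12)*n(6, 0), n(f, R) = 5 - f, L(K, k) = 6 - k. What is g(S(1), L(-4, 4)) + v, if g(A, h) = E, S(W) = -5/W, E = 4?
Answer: 1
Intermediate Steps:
g(A, h) = 4
v = -3 (v = (-9 + 12)*(5 - 1*6) = 3*(5 - 6) = 3*(-1) = -3)
g(S(1), L(-4, 4)) + v = 4 - 3 = 1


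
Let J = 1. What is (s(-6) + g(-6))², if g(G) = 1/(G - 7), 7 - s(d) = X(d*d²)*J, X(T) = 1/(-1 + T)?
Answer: 381928849/7958041 ≈ 47.993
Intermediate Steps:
s(d) = 7 - 1/(-1 + d³) (s(d) = 7 - 1/(-1 + d*d²) = 7 - 1/(-1 + d³))
g(G) = 1/(-7 + G)
(s(-6) + g(-6))² = ((-8 + 7*(-6)³)/(-1 + (-6)³) + 1/(-7 - 6))² = ((-8 + 7*(-216))/(-1 - 216) + 1/(-13))² = ((-8 - 1512)/(-217) - 1/13)² = (-1/217*(-1520) - 1/13)² = (1520/217 - 1/13)² = (19543/2821)² = 381928849/7958041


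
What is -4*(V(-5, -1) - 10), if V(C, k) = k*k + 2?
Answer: 28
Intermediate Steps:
V(C, k) = 2 + k² (V(C, k) = k² + 2 = 2 + k²)
-4*(V(-5, -1) - 10) = -4*((2 + (-1)²) - 10) = -4*((2 + 1) - 10) = -4*(3 - 10) = -4*(-7) = 28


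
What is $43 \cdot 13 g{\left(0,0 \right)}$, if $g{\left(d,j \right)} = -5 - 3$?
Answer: $-4472$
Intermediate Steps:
$g{\left(d,j \right)} = -8$ ($g{\left(d,j \right)} = -5 - 3 = -8$)
$43 \cdot 13 g{\left(0,0 \right)} = 43 \cdot 13 \left(-8\right) = 559 \left(-8\right) = -4472$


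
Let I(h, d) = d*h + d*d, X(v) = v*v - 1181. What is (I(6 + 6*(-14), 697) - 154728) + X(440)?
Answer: 469134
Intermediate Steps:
X(v) = -1181 + v² (X(v) = v² - 1181 = -1181 + v²)
I(h, d) = d² + d*h (I(h, d) = d*h + d² = d² + d*h)
(I(6 + 6*(-14), 697) - 154728) + X(440) = (697*(697 + (6 + 6*(-14))) - 154728) + (-1181 + 440²) = (697*(697 + (6 - 84)) - 154728) + (-1181 + 193600) = (697*(697 - 78) - 154728) + 192419 = (697*619 - 154728) + 192419 = (431443 - 154728) + 192419 = 276715 + 192419 = 469134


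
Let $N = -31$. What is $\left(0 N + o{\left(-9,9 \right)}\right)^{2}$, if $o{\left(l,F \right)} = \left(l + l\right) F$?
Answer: $26244$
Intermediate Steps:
$o{\left(l,F \right)} = 2 F l$ ($o{\left(l,F \right)} = 2 l F = 2 F l$)
$\left(0 N + o{\left(-9,9 \right)}\right)^{2} = \left(0 \left(-31\right) + 2 \cdot 9 \left(-9\right)\right)^{2} = \left(0 - 162\right)^{2} = \left(-162\right)^{2} = 26244$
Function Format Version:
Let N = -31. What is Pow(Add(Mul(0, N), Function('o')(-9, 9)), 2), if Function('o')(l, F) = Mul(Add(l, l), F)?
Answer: 26244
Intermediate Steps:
Function('o')(l, F) = Mul(2, F, l) (Function('o')(l, F) = Mul(Mul(2, l), F) = Mul(2, F, l))
Pow(Add(Mul(0, N), Function('o')(-9, 9)), 2) = Pow(Add(Mul(0, -31), Mul(2, 9, -9)), 2) = Pow(Add(0, -162), 2) = Pow(-162, 2) = 26244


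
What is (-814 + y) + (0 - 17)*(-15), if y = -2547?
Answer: -3106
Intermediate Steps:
(-814 + y) + (0 - 17)*(-15) = (-814 - 2547) + (0 - 17)*(-15) = -3361 - 17*(-15) = -3361 + 255 = -3106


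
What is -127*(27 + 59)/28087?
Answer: -10922/28087 ≈ -0.38886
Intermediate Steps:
-127*(27 + 59)/28087 = -127*86*(1/28087) = -10922*1/28087 = -10922/28087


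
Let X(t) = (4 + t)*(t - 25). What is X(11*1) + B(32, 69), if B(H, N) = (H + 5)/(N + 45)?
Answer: -23903/114 ≈ -209.68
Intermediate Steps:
X(t) = (-25 + t)*(4 + t) (X(t) = (4 + t)*(-25 + t) = (-25 + t)*(4 + t))
B(H, N) = (5 + H)/(45 + N)
X(11*1) + B(32, 69) = (-100 + (11*1)**2 - 231) + (5 + 32)/(45 + 69) = (-100 + 11**2 - 21*11) + 37/114 = (-100 + 121 - 231) + (1/114)*37 = -210 + 37/114 = -23903/114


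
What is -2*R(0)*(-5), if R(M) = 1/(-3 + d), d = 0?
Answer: -10/3 ≈ -3.3333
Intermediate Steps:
R(M) = -⅓ (R(M) = 1/(-3 + 0) = 1/(-3) = -⅓)
-2*R(0)*(-5) = -2*(-⅓)*(-5) = (⅔)*(-5) = -10/3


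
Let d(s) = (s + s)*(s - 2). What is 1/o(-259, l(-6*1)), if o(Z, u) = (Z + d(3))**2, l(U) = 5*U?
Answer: 1/64009 ≈ 1.5623e-5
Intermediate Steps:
d(s) = 2*s*(-2 + s) (d(s) = (2*s)*(-2 + s) = 2*s*(-2 + s))
o(Z, u) = (6 + Z)**2 (o(Z, u) = (Z + 2*3*(-2 + 3))**2 = (Z + 2*3*1)**2 = (Z + 6)**2 = (6 + Z)**2)
1/o(-259, l(-6*1)) = 1/((6 - 259)**2) = 1/((-253)**2) = 1/64009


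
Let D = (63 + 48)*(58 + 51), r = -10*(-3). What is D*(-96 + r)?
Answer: -798534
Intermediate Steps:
r = 30
D = 12099 (D = 111*109 = 12099)
D*(-96 + r) = 12099*(-96 + 30) = 12099*(-66) = -798534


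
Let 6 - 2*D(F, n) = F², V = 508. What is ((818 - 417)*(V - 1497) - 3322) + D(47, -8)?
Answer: -802025/2 ≈ -4.0101e+5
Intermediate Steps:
D(F, n) = 3 - F²/2
((818 - 417)*(V - 1497) - 3322) + D(47, -8) = ((818 - 417)*(508 - 1497) - 3322) + (3 - ½*47²) = (401*(-989) - 3322) + (3 - ½*2209) = (-396589 - 3322) + (3 - 2209/2) = -399911 - 2203/2 = -802025/2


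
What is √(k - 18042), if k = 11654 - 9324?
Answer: 4*I*√982 ≈ 125.35*I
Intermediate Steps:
k = 2330
√(k - 18042) = √(2330 - 18042) = √(-15712) = 4*I*√982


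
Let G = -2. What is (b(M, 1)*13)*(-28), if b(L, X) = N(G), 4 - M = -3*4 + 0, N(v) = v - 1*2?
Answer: 1456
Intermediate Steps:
N(v) = -2 + v (N(v) = v - 2 = -2 + v)
M = 16 (M = 4 - (-3*4 + 0) = 4 - (-12 + 0) = 4 - 1*(-12) = 4 + 12 = 16)
b(L, X) = -4 (b(L, X) = -2 - 2 = -4)
(b(M, 1)*13)*(-28) = -4*13*(-28) = -52*(-28) = 1456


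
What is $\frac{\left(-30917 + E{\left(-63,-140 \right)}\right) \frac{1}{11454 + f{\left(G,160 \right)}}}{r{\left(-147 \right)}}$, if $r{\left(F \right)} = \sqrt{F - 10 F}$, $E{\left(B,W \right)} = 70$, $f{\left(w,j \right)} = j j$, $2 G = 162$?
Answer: $- \frac{30847 \sqrt{3}}{2334402} \approx -0.022887$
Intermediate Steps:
$G = 81$ ($G = \frac{1}{2} \cdot 162 = 81$)
$f{\left(w,j \right)} = j^{2}$
$r{\left(F \right)} = 3 \sqrt{- F}$ ($r{\left(F \right)} = \sqrt{- 9 F} = 3 \sqrt{- F}$)
$\frac{\left(-30917 + E{\left(-63,-140 \right)}\right) \frac{1}{11454 + f{\left(G,160 \right)}}}{r{\left(-147 \right)}} = \frac{\left(-30917 + 70\right) \frac{1}{11454 + 160^{2}}}{3 \sqrt{\left(-1\right) \left(-147\right)}} = \frac{\left(-30847\right) \frac{1}{11454 + 25600}}{3 \sqrt{147}} = \frac{\left(-30847\right) \frac{1}{37054}}{3 \cdot 7 \sqrt{3}} = \frac{\left(-30847\right) \frac{1}{37054}}{21 \sqrt{3}} = - \frac{30847 \frac{\sqrt{3}}{63}}{37054} = - \frac{30847 \sqrt{3}}{2334402}$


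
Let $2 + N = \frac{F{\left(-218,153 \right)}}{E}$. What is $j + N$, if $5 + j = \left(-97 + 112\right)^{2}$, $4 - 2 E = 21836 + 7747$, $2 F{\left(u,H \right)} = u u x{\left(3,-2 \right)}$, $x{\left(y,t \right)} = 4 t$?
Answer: $\frac{6828414}{29579} \approx 230.85$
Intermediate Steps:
$F{\left(u,H \right)} = - 4 u^{2}$ ($F{\left(u,H \right)} = \frac{u u 4 \left(-2\right)}{2} = \frac{u^{2} \left(-8\right)}{2} = \frac{\left(-8\right) u^{2}}{2} = - 4 u^{2}$)
$E = - \frac{29579}{2}$ ($E = 2 - \frac{21836 + 7747}{2} = 2 - \frac{29583}{2} = - \frac{29579}{2} \approx -14790.0$)
$N = \frac{321034}{29579}$ ($N = -2 + \frac{\left(-4\right) \left(-218\right)^{2}}{- \frac{29579}{2}} = -2 + \left(-4\right) 47524 \left(- \frac{2}{29579}\right) = -2 - - \frac{380192}{29579} = -2 + \frac{380192}{29579} = \frac{321034}{29579} \approx 10.853$)
$j = 220$ ($j = -5 + \left(-97 + 112\right)^{2} = -5 + 15^{2} = -5 + 225 = 220$)
$j + N = 220 + \frac{321034}{29579} = \frac{6828414}{29579}$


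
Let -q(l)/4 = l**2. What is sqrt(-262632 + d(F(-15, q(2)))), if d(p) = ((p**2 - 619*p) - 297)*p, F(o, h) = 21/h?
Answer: 5*I*sqrt(43140837)/64 ≈ 513.14*I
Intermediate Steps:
q(l) = -4*l**2
d(p) = p*(-297 + p**2 - 619*p) (d(p) = (-297 + p**2 - 619*p)*p = p*(-297 + p**2 - 619*p))
sqrt(-262632 + d(F(-15, q(2)))) = sqrt(-262632 + (21/((-4*2**2)))*(-297 + (21/((-4*2**2)))**2 - 12999/((-4*2**2)))) = sqrt(-262632 + (21/((-4*4)))*(-297 + (21/((-4*4)))**2 - 12999/((-4*4)))) = sqrt(-262632 + (21/(-16))*(-297 + (21/(-16))**2 - 12999/(-16))) = sqrt(-262632 + (21*(-1/16))*(-297 + (21*(-1/16))**2 - 12999*(-1)/16)) = sqrt(-262632 - 21*(-297 + (-21/16)**2 - 619*(-21/16))/16) = sqrt(-262632 - 21*(-297 + 441/256 + 12999/16)/16) = sqrt(-262632 - 21/16*132393/256) = sqrt(-262632 - 2780253/4096) = sqrt(-1078520925/4096) = 5*I*sqrt(43140837)/64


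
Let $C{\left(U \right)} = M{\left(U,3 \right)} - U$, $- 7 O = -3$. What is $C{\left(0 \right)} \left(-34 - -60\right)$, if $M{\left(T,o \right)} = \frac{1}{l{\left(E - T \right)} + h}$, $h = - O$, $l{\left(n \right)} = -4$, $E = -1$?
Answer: $- \frac{182}{31} \approx -5.871$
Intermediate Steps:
$O = \frac{3}{7}$ ($O = \left(- \frac{1}{7}\right) \left(-3\right) = \frac{3}{7} \approx 0.42857$)
$h = - \frac{3}{7}$ ($h = \left(-1\right) \frac{3}{7} = - \frac{3}{7} \approx -0.42857$)
$M{\left(T,o \right)} = - \frac{7}{31}$ ($M{\left(T,o \right)} = \frac{1}{-4 - \frac{3}{7}} = \frac{1}{- \frac{31}{7}} = - \frac{7}{31}$)
$C{\left(U \right)} = - \frac{7}{31} - U$
$C{\left(0 \right)} \left(-34 - -60\right) = \left(- \frac{7}{31} - 0\right) \left(-34 - -60\right) = \left(- \frac{7}{31} + 0\right) \left(-34 + 60\right) = \left(- \frac{7}{31}\right) 26 = - \frac{182}{31}$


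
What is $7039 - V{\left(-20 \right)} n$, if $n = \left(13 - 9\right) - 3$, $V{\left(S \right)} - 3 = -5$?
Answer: $7041$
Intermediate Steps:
$V{\left(S \right)} = -2$ ($V{\left(S \right)} = 3 - 5 = -2$)
$n = 1$ ($n = 4 - 3 = 1$)
$7039 - V{\left(-20 \right)} n = 7039 - \left(-2\right) 1 = 7039 - -2 = 7039 + 2 = 7041$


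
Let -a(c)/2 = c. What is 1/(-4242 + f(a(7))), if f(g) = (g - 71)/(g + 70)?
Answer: -56/237637 ≈ -0.00023565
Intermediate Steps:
a(c) = -2*c
f(g) = (-71 + g)/(70 + g)
1/(-4242 + f(a(7))) = 1/(-4242 + (-71 - 2*7)/(70 - 2*7)) = 1/(-4242 + (-71 - 14)/(70 - 14)) = 1/(-4242 - 85/56) = 1/(-237637/56) = -56/237637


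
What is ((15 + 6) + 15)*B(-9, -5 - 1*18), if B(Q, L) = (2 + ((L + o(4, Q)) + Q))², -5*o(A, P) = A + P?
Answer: 30276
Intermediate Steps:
o(A, P) = -A/5 - P/5 (o(A, P) = -(A + P)/5 = -A/5 - P/5)
B(Q, L) = (6/5 + L + 4*Q/5)² (B(Q, L) = (2 + ((L + (-⅕*4 - Q/5)) + Q))² = (2 + ((L + (-⅘ - Q/5)) + Q))² = (2 + ((-⅘ + L - Q/5) + Q))² = (2 + (-⅘ + L + 4*Q/5))² = (6/5 + L + 4*Q/5)²)
((15 + 6) + 15)*B(-9, -5 - 1*18) = ((15 + 6) + 15)*((6 + 4*(-9) + 5*(-5 - 1*18))²/25) = (21 + 15)*((6 - 36 + 5*(-5 - 18))²/25) = 36*((6 - 36 + 5*(-23))²/25) = 36*((6 - 36 - 115)²/25) = 36*((1/25)*(-145)²) = 36*((1/25)*21025) = 36*841 = 30276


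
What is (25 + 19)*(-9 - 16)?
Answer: -1100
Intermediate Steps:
(25 + 19)*(-9 - 16) = 44*(-25) = -1100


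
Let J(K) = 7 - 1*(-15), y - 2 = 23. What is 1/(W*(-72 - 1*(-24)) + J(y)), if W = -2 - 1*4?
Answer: 1/310 ≈ 0.0032258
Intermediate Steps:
W = -6 (W = -2 - 4 = -6)
y = 25 (y = 2 + 23 = 25)
J(K) = 22 (J(K) = 7 + 15 = 22)
1/(W*(-72 - 1*(-24)) + J(y)) = 1/(-6*(-72 - 1*(-24)) + 22) = 1/(-6*(-72 + 24) + 22) = 1/(-6*(-48) + 22) = 1/(288 + 22) = 1/310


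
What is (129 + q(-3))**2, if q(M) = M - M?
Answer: 16641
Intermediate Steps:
q(M) = 0
(129 + q(-3))**2 = (129 + 0)**2 = 129**2 = 16641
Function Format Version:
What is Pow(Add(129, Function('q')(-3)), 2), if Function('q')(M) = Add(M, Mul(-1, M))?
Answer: 16641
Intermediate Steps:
Function('q')(M) = 0
Pow(Add(129, Function('q')(-3)), 2) = Pow(Add(129, 0), 2) = Pow(129, 2) = 16641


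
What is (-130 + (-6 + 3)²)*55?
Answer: -6655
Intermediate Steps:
(-130 + (-6 + 3)²)*55 = (-130 + (-3)²)*55 = (-130 + 9)*55 = -121*55 = -6655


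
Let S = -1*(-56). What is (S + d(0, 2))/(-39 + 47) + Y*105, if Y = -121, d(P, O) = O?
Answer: -50791/4 ≈ -12698.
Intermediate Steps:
S = 56
(S + d(0, 2))/(-39 + 47) + Y*105 = (56 + 2)/(-39 + 47) - 121*105 = 58/8 - 12705 = 58*(⅛) - 12705 = 29/4 - 12705 = -50791/4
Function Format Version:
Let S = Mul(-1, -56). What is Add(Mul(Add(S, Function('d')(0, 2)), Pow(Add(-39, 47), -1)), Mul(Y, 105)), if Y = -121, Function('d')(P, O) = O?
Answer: Rational(-50791, 4) ≈ -12698.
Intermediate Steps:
S = 56
Add(Mul(Add(S, Function('d')(0, 2)), Pow(Add(-39, 47), -1)), Mul(Y, 105)) = Add(Mul(Add(56, 2), Pow(Add(-39, 47), -1)), Mul(-121, 105)) = Add(Mul(58, Pow(8, -1)), -12705) = Add(Mul(58, Rational(1, 8)), -12705) = Add(Rational(29, 4), -12705) = Rational(-50791, 4)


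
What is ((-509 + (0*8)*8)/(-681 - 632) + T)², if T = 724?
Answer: 904631156641/1723969 ≈ 5.2474e+5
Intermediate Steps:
((-509 + (0*8)*8)/(-681 - 632) + T)² = ((-509 + (0*8)*8)/(-681 - 632) + 724)² = ((-509 + 0*8)/(-1313) + 724)² = ((-509 + 0)*(-1/1313) + 724)² = (-509*(-1/1313) + 724)² = (509/1313 + 724)² = (951121/1313)² = 904631156641/1723969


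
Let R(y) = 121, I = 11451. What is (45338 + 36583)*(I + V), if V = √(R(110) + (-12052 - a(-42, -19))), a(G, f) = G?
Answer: 938077371 + 245763*I*√1321 ≈ 9.3808e+8 + 8.9324e+6*I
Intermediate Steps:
V = 3*I*√1321 (V = √(121 + (-12052 - 1*(-42))) = √(121 + (-12052 + 42)) = √(121 - 12010) = √(-11889) = 3*I*√1321 ≈ 109.04*I)
(45338 + 36583)*(I + V) = (45338 + 36583)*(11451 + 3*I*√1321) = 81921*(11451 + 3*I*√1321) = 938077371 + 245763*I*√1321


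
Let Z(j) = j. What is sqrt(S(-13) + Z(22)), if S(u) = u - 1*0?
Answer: 3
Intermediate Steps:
S(u) = u (S(u) = u + 0 = u)
sqrt(S(-13) + Z(22)) = sqrt(-13 + 22) = sqrt(9) = 3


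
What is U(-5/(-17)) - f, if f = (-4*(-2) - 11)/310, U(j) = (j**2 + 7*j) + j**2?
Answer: 200817/89590 ≈ 2.2415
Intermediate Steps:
U(j) = 2*j**2 + 7*j
f = -3/310 (f = (8 - 11)*(1/310) = -3*1/310 = -3/310 ≈ -0.0096774)
U(-5/(-17)) - f = (-5/(-17))*(7 + 2*(-5/(-17))) - 1*(-3/310) = (-5*(-1/17))*(7 + 2*(-5*(-1/17))) + 3/310 = 5*(7 + 2*(5/17))/17 + 3/310 = 5*(7 + 10/17)/17 + 3/310 = (5/17)*(129/17) + 3/310 = 645/289 + 3/310 = 200817/89590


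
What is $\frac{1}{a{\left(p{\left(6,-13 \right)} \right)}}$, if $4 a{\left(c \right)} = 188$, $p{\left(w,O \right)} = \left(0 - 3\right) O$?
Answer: $\frac{1}{47} \approx 0.021277$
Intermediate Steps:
$p{\left(w,O \right)} = - 3 O$ ($p{\left(w,O \right)} = \left(0 - 3\right) O = - 3 O$)
$a{\left(c \right)} = 47$ ($a{\left(c \right)} = \frac{1}{4} \cdot 188 = 47$)
$\frac{1}{a{\left(p{\left(6,-13 \right)} \right)}} = \frac{1}{47}$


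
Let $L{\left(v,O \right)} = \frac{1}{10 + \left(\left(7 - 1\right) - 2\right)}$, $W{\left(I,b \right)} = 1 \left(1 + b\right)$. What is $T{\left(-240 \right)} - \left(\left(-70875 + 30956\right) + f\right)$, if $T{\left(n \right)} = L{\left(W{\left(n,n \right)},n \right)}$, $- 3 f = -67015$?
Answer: $\frac{738391}{42} \approx 17581.0$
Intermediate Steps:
$f = \frac{67015}{3}$ ($f = \left(- \frac{1}{3}\right) \left(-67015\right) = \frac{67015}{3} \approx 22338.0$)
$W{\left(I,b \right)} = 1 + b$
$L{\left(v,O \right)} = \frac{1}{14}$ ($L{\left(v,O \right)} = \frac{1}{10 + \left(6 - 2\right)} = \frac{1}{10 + 4} = \frac{1}{14}$)
$T{\left(n \right)} = \frac{1}{14}$
$T{\left(-240 \right)} - \left(\left(-70875 + 30956\right) + f\right) = \frac{1}{14} - \left(\left(-70875 + 30956\right) + \frac{67015}{3}\right) = \frac{1}{14} - \left(-39919 + \frac{67015}{3}\right) = \frac{1}{14} - - \frac{52742}{3} = \frac{1}{14} + \frac{52742}{3} = \frac{738391}{42}$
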